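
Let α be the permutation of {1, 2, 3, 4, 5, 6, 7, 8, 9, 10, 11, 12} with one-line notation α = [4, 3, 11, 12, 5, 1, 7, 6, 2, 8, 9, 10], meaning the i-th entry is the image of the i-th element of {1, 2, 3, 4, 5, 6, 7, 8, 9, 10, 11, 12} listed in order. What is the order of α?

Writing α as disjoint cycles, the cycle lengths are 6, 4, 1, 1.
The order is lcm(6, 4) = 12.

12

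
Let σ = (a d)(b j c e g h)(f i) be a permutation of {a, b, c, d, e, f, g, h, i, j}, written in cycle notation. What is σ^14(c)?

c lies in the 6-cycle (b j c e g h).
Powers repeat with period 6 on this cycle, and 14 mod 6 = 2, so σ^14(c) = σ^2(c).
Advancing 2 steps from c: c → e → g.

g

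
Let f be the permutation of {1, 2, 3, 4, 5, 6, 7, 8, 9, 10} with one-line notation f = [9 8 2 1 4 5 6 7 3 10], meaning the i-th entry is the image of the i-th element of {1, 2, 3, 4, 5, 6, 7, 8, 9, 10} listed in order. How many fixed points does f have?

1

The fixed points (elements with f(x) = x) are {10}, so there is 1.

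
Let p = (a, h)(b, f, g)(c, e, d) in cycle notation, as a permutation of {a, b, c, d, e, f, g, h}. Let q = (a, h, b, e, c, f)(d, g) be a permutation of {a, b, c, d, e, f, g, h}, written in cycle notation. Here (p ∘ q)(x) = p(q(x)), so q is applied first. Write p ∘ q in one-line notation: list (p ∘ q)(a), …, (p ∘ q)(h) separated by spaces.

(p ∘ q)(x) = p(q(x)). Computing each image: p(q(a)) = p(h) = a, p(q(b)) = p(e) = d, p(q(c)) = p(f) = g, p(q(d)) = p(g) = b, p(q(e)) = p(c) = e, p(q(f)) = p(a) = h, p(q(g)) = p(d) = c, p(q(h)) = p(b) = f.
Hence p ∘ q = [a d g b e h c f].

a d g b e h c f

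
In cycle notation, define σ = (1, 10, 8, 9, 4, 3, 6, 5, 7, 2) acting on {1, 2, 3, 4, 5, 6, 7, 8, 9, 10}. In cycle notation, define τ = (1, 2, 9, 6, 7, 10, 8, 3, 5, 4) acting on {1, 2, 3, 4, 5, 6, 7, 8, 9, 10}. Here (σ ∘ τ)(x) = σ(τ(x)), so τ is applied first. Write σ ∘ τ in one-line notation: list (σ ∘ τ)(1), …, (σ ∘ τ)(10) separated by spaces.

1 4 7 10 3 2 8 6 5 9

Chase each element through τ then σ: 1 → 2 → 1; 2 → 9 → 4; 3 → 5 → 7; 4 → 1 → 10; 5 → 4 → 3; 6 → 7 → 2; 7 → 10 → 8; 8 → 3 → 6; 9 → 6 → 5; 10 → 8 → 9.
Collecting the images, σ ∘ τ = [1 4 7 10 3 2 8 6 5 9].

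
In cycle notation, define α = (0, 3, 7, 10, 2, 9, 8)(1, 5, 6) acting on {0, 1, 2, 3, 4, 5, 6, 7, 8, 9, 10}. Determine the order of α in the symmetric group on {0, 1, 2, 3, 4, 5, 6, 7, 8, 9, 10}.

The disjoint cycles have lengths 7, 3, 1.
Since disjoint cycles commute, ord(α) = lcm(7, 3) = 21.

21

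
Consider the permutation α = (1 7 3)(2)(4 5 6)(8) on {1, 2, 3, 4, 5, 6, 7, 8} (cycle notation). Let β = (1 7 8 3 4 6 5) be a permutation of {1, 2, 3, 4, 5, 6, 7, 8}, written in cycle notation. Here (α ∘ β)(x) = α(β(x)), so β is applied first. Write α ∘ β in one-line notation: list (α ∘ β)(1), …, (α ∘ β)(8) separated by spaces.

3 2 5 4 7 6 8 1

Chase each element through β then α: 1 → 7 → 3; 2 → 2 → 2; 3 → 4 → 5; 4 → 6 → 4; 5 → 1 → 7; 6 → 5 → 6; 7 → 8 → 8; 8 → 3 → 1.
So α ∘ β in one-line form is 3 2 5 4 7 6 8 1.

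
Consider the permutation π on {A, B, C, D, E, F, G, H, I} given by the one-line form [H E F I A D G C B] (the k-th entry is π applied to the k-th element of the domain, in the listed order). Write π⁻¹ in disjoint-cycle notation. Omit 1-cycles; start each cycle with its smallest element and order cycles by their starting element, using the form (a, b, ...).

(A, E, B, I, D, F, C, H)

The cycle decomposition of π is (A, H, C, F, D, I, B, E).
Reversing each cycle (and rotating so the smallest element leads) gives π⁻¹ = (A, E, B, I, D, F, C, H).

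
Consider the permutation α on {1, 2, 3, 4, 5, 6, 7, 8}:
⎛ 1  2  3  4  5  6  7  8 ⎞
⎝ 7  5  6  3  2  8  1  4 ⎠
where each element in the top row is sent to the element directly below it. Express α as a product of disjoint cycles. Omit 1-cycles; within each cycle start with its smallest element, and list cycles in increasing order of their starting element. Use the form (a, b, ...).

Start at 1 and follow images: 1 → 7 → 1, giving the cycle (1, 7).
Continuing from each remaining unvisited element yields (1, 7)(2, 5)(3, 6, 8, 4).

(1, 7)(2, 5)(3, 6, 8, 4)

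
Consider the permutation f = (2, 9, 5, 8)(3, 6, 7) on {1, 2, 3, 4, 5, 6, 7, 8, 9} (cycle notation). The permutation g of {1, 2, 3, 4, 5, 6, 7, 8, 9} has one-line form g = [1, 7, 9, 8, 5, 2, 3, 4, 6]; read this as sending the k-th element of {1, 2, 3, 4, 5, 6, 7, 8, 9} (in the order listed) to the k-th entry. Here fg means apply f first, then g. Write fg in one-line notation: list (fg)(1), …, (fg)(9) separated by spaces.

1 6 2 8 4 3 9 7 5

Chase each element through f then g: 1 → 1 → 1; 2 → 9 → 6; 3 → 6 → 2; 4 → 4 → 8; 5 → 8 → 4; 6 → 7 → 3; 7 → 3 → 9; 8 → 2 → 7; 9 → 5 → 5.
Collecting the images, fg = [1 6 2 8 4 3 9 7 5].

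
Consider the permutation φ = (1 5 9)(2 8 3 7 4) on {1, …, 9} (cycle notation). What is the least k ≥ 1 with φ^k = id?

15

The cycle type of φ is (5, 3, 1).
Since disjoint cycles commute, ord(φ) = lcm(5, 3) = 15.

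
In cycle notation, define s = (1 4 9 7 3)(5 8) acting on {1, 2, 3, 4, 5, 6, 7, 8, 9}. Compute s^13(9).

9 lies in the 5-cycle (1 4 9 7 3).
On a 5-cycle, s^5 is the identity, so s^13 = s^3 there (13 ≡ 3 mod 5).
Stepping 3 places around the cycle: 9 → 7 → 3 → 1.

1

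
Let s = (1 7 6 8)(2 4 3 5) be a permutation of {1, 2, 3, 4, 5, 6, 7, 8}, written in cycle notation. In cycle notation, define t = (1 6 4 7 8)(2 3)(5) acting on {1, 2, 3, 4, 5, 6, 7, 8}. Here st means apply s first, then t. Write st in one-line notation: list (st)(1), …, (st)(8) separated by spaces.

8 7 5 2 3 1 4 6

(st)(x) = t(s(x)). Computing each image: t(s(1)) = t(7) = 8, t(s(2)) = t(4) = 7, t(s(3)) = t(5) = 5, t(s(4)) = t(3) = 2, t(s(5)) = t(2) = 3, t(s(6)) = t(8) = 1, t(s(7)) = t(6) = 4, t(s(8)) = t(1) = 6.
Hence st = [8 7 5 2 3 1 4 6].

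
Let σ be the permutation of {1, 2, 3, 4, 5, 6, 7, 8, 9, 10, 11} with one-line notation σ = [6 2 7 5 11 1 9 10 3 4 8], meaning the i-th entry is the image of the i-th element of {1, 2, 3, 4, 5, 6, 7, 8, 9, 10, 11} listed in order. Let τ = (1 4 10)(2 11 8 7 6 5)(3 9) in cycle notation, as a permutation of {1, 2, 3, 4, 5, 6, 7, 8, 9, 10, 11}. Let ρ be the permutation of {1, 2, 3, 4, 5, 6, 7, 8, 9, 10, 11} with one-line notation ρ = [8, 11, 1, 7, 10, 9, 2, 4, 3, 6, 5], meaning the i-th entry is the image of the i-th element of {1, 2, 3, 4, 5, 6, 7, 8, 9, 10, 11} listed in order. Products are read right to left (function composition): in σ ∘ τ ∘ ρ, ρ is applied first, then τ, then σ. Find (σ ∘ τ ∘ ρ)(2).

10

(σ ∘ τ ∘ ρ)(2) = σ(τ(ρ(2))). ρ(2) = 11, then τ(11) = 8, then σ(8) = 10, so the result is 10.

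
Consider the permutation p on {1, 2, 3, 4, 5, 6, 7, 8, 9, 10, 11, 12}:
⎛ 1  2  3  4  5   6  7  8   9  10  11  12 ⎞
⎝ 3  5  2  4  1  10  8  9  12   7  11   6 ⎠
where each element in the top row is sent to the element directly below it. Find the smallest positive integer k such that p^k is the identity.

12

Decomposing into disjoint cycles gives cycle lengths 6, 4, 1, 1.
Since disjoint cycles commute, ord(p) = lcm(6, 4) = 12.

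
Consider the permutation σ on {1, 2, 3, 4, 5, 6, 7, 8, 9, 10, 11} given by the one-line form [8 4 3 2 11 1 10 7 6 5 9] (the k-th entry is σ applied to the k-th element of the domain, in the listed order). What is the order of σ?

Decomposing into disjoint cycles gives cycle lengths 8, 2, 1.
Since disjoint cycles commute, ord(σ) = lcm(8, 2) = 8.

8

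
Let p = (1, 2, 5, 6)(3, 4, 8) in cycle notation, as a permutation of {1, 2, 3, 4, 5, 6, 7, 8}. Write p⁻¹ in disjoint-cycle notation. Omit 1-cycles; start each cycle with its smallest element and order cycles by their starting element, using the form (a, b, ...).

(1, 6, 5, 2)(3, 8, 4)

Inverting a permutation written in cycle notation just reverses the order within every cycle.
Reversing each cycle of p and rotating so the smallest element leads gives (1, 6, 5, 2)(3, 8, 4).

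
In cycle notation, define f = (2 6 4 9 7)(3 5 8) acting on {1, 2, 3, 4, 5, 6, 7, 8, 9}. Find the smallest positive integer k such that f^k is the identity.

The cycle type of f is (5, 3, 1).
The order of f is the least common multiple of its cycle lengths: lcm(5, 3) = 15.

15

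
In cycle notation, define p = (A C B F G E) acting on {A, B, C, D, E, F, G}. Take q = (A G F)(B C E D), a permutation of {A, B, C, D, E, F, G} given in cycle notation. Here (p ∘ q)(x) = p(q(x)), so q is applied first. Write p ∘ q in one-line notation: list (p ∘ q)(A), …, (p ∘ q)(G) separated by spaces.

(p ∘ q)(x) = p(q(x)). Computing each image: p(q(A)) = p(G) = E, p(q(B)) = p(C) = B, p(q(C)) = p(E) = A, p(q(D)) = p(B) = F, p(q(E)) = p(D) = D, p(q(F)) = p(A) = C, p(q(G)) = p(F) = G.
Hence p ∘ q = [E B A F D C G].

E B A F D C G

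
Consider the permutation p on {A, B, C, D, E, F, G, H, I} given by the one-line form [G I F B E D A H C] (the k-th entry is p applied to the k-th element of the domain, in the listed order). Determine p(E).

E

E is element number 5 of the domain, and entry number 5 of the one-line form is E, so p(E) = E.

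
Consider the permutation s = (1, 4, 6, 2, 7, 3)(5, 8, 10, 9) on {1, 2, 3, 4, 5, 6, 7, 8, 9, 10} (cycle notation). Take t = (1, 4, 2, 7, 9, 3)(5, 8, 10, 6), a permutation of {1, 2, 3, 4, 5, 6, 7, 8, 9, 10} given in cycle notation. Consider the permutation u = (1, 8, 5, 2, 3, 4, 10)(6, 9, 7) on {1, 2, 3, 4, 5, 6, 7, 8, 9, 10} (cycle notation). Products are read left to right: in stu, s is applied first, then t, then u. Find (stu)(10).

Chase 10: s(10) = 9; t(9) = 3; u(3) = 4. Hence (stu)(10) = 4.

4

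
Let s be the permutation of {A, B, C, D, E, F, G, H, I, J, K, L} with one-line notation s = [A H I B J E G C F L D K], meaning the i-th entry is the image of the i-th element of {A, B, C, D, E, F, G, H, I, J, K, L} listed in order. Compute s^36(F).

Tracing F → E → … returns to F after 10 steps, so F lies in a 10-cycle (B H C I F E J L K D).
Powers repeat with period 10 on this cycle, and 36 mod 10 = 6, so s^36(F) = s^6(F).
Advancing 6 steps from F: F → E → J → L → K → D → B.

B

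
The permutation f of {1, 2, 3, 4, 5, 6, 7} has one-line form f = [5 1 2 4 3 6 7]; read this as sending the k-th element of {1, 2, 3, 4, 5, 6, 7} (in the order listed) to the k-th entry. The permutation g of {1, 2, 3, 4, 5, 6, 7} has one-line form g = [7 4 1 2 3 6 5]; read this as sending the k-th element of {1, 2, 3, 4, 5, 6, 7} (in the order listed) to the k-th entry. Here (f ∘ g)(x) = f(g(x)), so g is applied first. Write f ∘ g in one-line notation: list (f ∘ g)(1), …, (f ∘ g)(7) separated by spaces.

For each element, apply g then f: 1 → 7 → 7; 2 → 4 → 4; 3 → 1 → 5; 4 → 2 → 1; 5 → 3 → 2; 6 → 6 → 6; 7 → 5 → 3.
So f ∘ g in one-line form is 7 4 5 1 2 6 3.

7 4 5 1 2 6 3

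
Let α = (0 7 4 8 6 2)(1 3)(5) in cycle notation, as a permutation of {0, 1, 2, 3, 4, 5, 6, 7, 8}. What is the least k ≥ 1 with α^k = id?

The disjoint cycles have lengths 6, 2, 1.
The order of α is the least common multiple of its cycle lengths: lcm(6, 2) = 6.

6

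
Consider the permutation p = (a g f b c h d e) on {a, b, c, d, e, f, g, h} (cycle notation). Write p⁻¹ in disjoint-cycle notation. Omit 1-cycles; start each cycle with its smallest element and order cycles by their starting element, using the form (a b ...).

(a e d h c b f g)

Inverting a permutation written in cycle notation just reverses the order within every cycle.
Reversing each cycle of p and rotating so the smallest element leads gives (a e d h c b f g).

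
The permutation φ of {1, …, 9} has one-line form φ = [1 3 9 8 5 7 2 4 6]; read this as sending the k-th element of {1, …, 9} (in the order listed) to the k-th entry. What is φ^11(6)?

Tracing 6 → 7 → … returns to 6 after 5 steps, so 6 lies in a 5-cycle (2 3 9 6 7).
Powers repeat with period 5 on this cycle, and 11 mod 5 = 1, so φ^11(6) = φ^1(6).
Advancing 1 step from 6: 6 → 7.

7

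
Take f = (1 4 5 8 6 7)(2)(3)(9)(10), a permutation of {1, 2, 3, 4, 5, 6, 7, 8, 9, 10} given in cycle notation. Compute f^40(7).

8

7 lies in the 6-cycle (1 4 5 8 6 7).
Powers repeat with period 6 on this cycle, and 40 mod 6 = 4, so f^40(7) = f^4(7).
Advancing 4 steps from 7: 7 → 1 → 4 → 5 → 8.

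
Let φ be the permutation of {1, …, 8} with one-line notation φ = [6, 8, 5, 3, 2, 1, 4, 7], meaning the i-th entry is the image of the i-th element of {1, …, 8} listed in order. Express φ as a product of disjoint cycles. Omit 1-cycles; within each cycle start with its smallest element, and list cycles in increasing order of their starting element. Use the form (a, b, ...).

Iterating φ from 1 gives 1 → 6 → 1; that is the 2-cycle (1, 6).
Continuing from each remaining unvisited element yields (1, 6)(2, 8, 7, 4, 3, 5).

(1, 6)(2, 8, 7, 4, 3, 5)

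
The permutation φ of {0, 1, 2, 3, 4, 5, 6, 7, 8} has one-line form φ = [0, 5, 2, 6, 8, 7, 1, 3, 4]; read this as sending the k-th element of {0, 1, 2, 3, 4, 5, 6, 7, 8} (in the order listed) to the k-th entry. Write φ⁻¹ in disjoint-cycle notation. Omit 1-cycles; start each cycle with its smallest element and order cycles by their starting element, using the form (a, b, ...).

First write φ in disjoint cycles: (1, 5, 7, 3, 6)(4, 8).
The inverse reverses every cycle; in canonical form, φ⁻¹ = (1, 6, 3, 7, 5)(4, 8).

(1, 6, 3, 7, 5)(4, 8)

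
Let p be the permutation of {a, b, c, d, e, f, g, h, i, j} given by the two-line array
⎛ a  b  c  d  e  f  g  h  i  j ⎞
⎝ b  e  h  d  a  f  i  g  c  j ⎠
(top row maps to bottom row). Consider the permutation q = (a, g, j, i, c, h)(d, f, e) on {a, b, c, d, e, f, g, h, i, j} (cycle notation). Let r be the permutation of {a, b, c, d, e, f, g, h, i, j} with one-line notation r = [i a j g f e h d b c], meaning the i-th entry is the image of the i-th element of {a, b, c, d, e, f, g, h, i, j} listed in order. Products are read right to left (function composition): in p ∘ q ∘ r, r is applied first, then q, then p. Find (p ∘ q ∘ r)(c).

c

(p ∘ q ∘ r)(c) = p(q(r(c))). r(c) = j, then q(j) = i, then p(i) = c, so the result is c.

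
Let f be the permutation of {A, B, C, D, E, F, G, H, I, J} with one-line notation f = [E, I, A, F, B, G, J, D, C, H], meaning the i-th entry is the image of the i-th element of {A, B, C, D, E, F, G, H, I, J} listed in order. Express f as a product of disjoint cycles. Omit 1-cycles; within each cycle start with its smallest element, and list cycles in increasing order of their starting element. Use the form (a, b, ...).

Start at A and follow images: A → E → B → I → C → A, giving the cycle (A, E, B, I, C).
Repeating from the next unused element and collecting all non-trivial cycles gives (A, E, B, I, C)(D, F, G, J, H).

(A, E, B, I, C)(D, F, G, J, H)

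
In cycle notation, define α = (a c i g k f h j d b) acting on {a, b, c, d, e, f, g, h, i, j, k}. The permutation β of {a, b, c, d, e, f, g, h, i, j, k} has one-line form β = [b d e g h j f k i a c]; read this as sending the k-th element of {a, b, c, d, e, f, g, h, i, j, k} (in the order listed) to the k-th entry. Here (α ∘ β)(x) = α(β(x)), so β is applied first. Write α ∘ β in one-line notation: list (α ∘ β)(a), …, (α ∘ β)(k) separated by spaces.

(α ∘ β)(x) = α(β(x)). Computing each image: α(β(a)) = α(b) = a, α(β(b)) = α(d) = b, α(β(c)) = α(e) = e, α(β(d)) = α(g) = k, α(β(e)) = α(h) = j, α(β(f)) = α(j) = d, α(β(g)) = α(f) = h, α(β(h)) = α(k) = f, α(β(i)) = α(i) = g, α(β(j)) = α(a) = c, α(β(k)) = α(c) = i.
Hence α ∘ β = [a b e k j d h f g c i].

a b e k j d h f g c i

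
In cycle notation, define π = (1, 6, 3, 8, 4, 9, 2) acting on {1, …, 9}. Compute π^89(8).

6

8 lies in the 7-cycle (1, 6, 3, 8, 4, 9, 2).
Since the cycle has length 7, π^89 acts on it the same as π^5 (89 mod 7 = 5).
Advancing 5 steps from 8: 8 → 4 → 9 → 2 → 1 → 6.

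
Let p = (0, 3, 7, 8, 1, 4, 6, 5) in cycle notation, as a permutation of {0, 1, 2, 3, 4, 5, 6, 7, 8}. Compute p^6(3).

5

3 lies in the 8-cycle (0, 3, 7, 8, 1, 4, 6, 5).
Advancing 6 steps from 3: 3 → 7 → 8 → 1 → 4 → 6 → 5.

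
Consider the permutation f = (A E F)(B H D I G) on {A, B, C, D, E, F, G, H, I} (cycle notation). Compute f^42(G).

H

G lies in the 5-cycle (B H D I G).
Since the cycle has length 5, f^42 acts on it the same as f^2 (42 mod 5 = 2).
Stepping 2 places around the cycle: G → B → H.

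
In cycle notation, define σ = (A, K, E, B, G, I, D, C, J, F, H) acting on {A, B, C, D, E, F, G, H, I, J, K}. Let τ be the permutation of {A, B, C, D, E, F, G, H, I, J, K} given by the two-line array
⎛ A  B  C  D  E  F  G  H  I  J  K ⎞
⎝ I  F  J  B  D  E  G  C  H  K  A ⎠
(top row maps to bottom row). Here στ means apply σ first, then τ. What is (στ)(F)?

(στ)(F) = τ(σ(F)). σ(F) = H, then τ(H) = C. So (στ)(F) = C.

C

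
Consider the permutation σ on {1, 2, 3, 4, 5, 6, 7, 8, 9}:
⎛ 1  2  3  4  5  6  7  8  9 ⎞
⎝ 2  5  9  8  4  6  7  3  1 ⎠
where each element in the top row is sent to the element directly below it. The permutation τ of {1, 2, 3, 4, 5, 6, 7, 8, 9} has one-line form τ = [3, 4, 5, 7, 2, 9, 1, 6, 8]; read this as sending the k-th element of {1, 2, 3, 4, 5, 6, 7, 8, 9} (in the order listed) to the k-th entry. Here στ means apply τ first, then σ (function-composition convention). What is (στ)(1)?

9

(στ)(1) = σ(τ(1)). τ(1) = 3, then σ(3) = 9. So (στ)(1) = 9.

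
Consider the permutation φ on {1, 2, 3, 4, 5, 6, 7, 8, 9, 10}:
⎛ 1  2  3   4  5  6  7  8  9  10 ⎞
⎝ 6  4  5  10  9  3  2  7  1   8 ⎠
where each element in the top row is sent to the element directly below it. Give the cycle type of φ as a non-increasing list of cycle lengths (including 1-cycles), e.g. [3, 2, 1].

The disjoint cycles are (1, 6, 3, 5, 9)(2, 4, 10, 8, 7), with lengths 5, 5 in non-increasing order.

[5, 5]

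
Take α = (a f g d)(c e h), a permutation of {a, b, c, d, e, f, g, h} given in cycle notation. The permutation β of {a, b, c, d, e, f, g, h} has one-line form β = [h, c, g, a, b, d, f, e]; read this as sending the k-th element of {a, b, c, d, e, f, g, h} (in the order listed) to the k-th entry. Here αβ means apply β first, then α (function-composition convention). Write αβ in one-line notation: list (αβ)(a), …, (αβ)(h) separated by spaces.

For each element, apply β then α: a → h → c; b → c → e; c → g → d; d → a → f; e → b → b; f → d → a; g → f → g; h → e → h.
So αβ in one-line form is c e d f b a g h.

c e d f b a g h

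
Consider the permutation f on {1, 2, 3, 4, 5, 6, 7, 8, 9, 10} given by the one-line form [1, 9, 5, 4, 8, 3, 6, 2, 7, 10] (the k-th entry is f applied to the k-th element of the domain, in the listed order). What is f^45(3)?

2

Tracing 3 → 5 → … returns to 3 after 7 steps, so 3 lies in a 7-cycle (2 9 7 6 3 5 8).
Powers repeat with period 7 on this cycle, and 45 mod 7 = 3, so f^45(3) = f^3(3).
Stepping 3 places around the cycle: 3 → 5 → 8 → 2.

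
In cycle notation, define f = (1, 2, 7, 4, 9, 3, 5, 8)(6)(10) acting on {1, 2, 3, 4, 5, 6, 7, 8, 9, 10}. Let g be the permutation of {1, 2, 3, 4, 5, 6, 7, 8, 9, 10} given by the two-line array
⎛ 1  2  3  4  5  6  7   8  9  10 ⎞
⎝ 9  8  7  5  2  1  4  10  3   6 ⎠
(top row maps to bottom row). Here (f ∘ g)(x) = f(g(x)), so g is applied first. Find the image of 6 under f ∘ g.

First apply g: g(6) = 1, then f(1) = 2. Thus (f ∘ g)(6) = 2.

2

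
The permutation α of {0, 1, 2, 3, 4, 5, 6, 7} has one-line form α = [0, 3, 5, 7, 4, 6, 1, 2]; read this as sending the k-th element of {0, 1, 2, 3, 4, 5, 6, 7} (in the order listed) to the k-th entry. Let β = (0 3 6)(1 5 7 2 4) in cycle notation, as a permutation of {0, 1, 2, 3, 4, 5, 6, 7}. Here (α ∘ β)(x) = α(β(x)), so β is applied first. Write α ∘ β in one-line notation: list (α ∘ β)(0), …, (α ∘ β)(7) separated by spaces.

For each element, apply β then α: 0 → 3 → 7; 1 → 5 → 6; 2 → 4 → 4; 3 → 6 → 1; 4 → 1 → 3; 5 → 7 → 2; 6 → 0 → 0; 7 → 2 → 5.
So α ∘ β in one-line form is 7 6 4 1 3 2 0 5.

7 6 4 1 3 2 0 5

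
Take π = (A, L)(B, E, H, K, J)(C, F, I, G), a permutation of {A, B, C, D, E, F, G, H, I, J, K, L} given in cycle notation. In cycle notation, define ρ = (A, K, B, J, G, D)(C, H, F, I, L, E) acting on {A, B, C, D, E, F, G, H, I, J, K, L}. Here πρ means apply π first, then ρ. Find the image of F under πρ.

L

First apply π: π(F) = I, then ρ(I) = L. Thus (πρ)(F) = L.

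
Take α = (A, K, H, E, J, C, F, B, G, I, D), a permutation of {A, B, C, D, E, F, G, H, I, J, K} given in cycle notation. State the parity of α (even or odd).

The cycle lengths are 11.
A cycle of length ℓ contributes ℓ−1 transpositions, so α is a product of 10 transpositions — even.

even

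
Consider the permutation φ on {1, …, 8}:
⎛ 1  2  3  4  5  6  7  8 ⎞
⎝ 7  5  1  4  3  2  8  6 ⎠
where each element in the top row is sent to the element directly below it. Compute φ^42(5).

Tracing 5 → 3 → … returns to 5 after 7 steps, so 5 lies in a 7-cycle (1, 7, 8, 6, 2, 5, 3).
On a 7-cycle, φ^7 is the identity, so φ^42 = φ^0 there (42 ≡ 0 mod 7).
So φ^42(5) = 5.

5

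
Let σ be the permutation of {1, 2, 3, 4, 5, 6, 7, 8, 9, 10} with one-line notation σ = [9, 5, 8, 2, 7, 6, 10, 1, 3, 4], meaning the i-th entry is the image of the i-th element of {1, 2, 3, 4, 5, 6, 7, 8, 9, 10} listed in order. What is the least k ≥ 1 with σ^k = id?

Writing σ as disjoint cycles, the cycle lengths are 5, 4, 1.
The order is lcm(5, 4) = 20.

20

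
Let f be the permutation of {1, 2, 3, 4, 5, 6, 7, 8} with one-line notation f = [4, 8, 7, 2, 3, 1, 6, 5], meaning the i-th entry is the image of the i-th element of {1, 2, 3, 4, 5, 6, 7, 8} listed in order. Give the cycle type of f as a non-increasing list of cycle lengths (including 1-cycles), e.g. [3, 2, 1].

The disjoint cycles are (1 4 2 8 5 3 7 6), with lengths 8 in non-increasing order.

[8]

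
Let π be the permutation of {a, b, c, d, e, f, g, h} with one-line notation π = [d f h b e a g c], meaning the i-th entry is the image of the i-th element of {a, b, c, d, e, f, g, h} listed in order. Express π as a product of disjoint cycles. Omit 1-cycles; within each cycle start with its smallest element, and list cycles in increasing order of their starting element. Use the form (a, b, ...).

(a, d, b, f)(c, h)

Iterating π from a gives a → d → b → f → a; that is the 4-cycle (a, d, b, f).
Continuing from each remaining unvisited element yields (a, d, b, f)(c, h).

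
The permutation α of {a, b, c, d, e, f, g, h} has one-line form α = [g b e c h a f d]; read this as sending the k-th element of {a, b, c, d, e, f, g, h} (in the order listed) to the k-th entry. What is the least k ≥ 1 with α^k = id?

Writing α as disjoint cycles, the cycle lengths are 4, 3, 1.
The order is lcm(4, 3) = 12.

12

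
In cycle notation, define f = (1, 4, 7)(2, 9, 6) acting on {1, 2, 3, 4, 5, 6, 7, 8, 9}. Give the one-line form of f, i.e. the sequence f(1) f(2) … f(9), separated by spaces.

4 9 3 7 5 2 1 8 6

Reading each image from the cycles: 1↦4, 2↦9, 3↦3, 4↦7, 5↦5, 6↦2, 7↦1, 8↦8, 9↦6.
So the one-line form is 4 9 3 7 5 2 1 8 6.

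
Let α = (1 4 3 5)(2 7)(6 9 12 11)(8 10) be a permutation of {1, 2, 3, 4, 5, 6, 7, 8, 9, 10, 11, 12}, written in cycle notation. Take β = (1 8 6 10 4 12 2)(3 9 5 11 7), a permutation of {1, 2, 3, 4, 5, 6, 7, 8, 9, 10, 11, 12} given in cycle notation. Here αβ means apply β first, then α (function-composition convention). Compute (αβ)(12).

β(12) = 2, then α(2) = 7; composing gives (αβ)(12) = 7.

7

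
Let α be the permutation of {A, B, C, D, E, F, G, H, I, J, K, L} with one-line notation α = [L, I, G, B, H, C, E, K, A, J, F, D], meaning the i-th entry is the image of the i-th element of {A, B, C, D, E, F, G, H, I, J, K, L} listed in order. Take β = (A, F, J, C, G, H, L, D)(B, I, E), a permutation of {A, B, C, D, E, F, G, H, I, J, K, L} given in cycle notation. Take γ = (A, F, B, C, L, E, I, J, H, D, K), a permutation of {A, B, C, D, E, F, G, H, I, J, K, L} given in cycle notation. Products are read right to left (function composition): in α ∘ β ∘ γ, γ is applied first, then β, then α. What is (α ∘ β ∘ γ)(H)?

L

Chase H: γ(H) = D; β(D) = A; α(A) = L. Hence (α ∘ β ∘ γ)(H) = L.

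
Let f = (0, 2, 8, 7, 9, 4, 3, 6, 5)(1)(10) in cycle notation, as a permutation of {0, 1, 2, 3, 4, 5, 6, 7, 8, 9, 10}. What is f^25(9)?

8

9 lies in the 9-cycle (0, 2, 8, 7, 9, 4, 3, 6, 5).
Powers repeat with period 9 on this cycle, and 25 mod 9 = 7, so f^25(9) = f^7(9).
Stepping 7 places around the cycle: 9 → 4 → 3 → 6 → 5 → 0 → 2 → 8.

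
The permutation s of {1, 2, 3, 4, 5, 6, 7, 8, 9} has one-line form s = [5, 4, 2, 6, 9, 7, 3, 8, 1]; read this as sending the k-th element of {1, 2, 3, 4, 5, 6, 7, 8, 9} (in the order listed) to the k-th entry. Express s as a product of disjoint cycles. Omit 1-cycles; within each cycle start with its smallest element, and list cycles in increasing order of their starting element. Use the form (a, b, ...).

(1, 5, 9)(2, 4, 6, 7, 3)

Iterating s from 1 gives 1 → 5 → 9 → 1; that is the 3-cycle (1, 5, 9).
Repeating from the next unused element and collecting all non-trivial cycles gives (1, 5, 9)(2, 4, 6, 7, 3).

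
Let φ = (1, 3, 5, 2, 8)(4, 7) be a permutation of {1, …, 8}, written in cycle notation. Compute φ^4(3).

1

3 lies in the 5-cycle (1, 3, 5, 2, 8).
Stepping 4 places around the cycle: 3 → 5 → 2 → 8 → 1.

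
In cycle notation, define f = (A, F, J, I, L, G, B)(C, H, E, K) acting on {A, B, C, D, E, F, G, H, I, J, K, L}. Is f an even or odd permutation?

The cycle lengths are 7, 4, 1.
A cycle of length ℓ contributes ℓ−1 transpositions, so f is a product of 6 + 3 = 9 transpositions — odd.

odd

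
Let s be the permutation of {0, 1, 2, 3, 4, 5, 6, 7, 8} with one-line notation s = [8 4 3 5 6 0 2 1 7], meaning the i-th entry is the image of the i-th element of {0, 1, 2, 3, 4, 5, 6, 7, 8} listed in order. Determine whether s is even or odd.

In disjoint-cycle form the cycle lengths are 9.
A cycle of length ℓ contributes ℓ−1 transpositions, so s is a product of 8 transpositions — even.

even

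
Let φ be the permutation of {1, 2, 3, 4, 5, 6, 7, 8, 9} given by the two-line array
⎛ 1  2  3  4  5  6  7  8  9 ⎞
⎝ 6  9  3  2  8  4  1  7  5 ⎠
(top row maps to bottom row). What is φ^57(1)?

6

Tracing 1 → 6 → … returns to 1 after 8 steps, so 1 lies in an 8-cycle (1 6 4 2 9 5 8 7).
Powers repeat with period 8 on this cycle, and 57 mod 8 = 1, so φ^57(1) = φ^1(1).
Stepping 1 place around the cycle: 1 → 6.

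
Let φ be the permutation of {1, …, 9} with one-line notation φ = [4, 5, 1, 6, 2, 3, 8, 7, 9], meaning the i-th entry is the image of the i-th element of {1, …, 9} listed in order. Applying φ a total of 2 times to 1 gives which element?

6

Tracing 1 → 4 → … returns to 1 after 4 steps, so 1 lies in a 4-cycle (1 4 6 3).
Advancing 2 steps from 1: 1 → 4 → 6.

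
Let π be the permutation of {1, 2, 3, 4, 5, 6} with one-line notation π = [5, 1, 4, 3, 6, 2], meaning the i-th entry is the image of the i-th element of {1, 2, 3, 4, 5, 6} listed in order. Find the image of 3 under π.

4

3 is element number 3 of the domain, and entry number 3 of the one-line form is 4, so π(3) = 4.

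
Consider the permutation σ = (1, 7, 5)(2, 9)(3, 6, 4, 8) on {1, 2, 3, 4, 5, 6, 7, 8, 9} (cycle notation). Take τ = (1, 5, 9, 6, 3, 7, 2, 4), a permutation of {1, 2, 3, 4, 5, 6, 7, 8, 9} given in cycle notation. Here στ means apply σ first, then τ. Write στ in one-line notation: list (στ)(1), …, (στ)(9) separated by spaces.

2 6 3 8 5 1 9 7 4

Chase each element through σ then τ: 1 → 7 → 2; 2 → 9 → 6; 3 → 6 → 3; 4 → 8 → 8; 5 → 1 → 5; 6 → 4 → 1; 7 → 5 → 9; 8 → 3 → 7; 9 → 2 → 4.
Collecting the images, στ = [2 6 3 8 5 1 9 7 4].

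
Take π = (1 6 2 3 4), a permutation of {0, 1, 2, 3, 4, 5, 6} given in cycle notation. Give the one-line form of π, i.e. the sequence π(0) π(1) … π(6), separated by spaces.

0 6 3 4 1 5 2

Reading each image from the cycles: 0→0, 1→6, 2→3, 3→4, 4→1, 5→5, 6→2.
Listing these in domain order gives 0 6 3 4 1 5 2.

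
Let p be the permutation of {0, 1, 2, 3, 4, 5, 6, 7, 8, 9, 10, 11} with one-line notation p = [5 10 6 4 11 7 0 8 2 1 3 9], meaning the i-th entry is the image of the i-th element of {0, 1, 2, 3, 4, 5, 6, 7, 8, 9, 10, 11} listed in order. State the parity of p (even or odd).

even

In disjoint-cycle form the cycle lengths are 6, 6.
A cycle of length ℓ contributes ℓ−1 transpositions, so p is a product of 5 + 5 = 10 transpositions — even.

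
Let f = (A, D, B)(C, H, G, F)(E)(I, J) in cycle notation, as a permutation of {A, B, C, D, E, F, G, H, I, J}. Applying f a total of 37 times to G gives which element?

G lies in the 4-cycle (C, H, G, F).
Since the cycle has length 4, f^37 acts on it the same as f^1 (37 mod 4 = 1).
Stepping 1 place around the cycle: G → F.

F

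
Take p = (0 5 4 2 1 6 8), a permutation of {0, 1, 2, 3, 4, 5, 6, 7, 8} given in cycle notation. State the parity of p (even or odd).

even

The cycle lengths are 7, 1, 1.
A cycle of length ℓ contributes ℓ−1 transpositions, so p is a product of 6 transpositions — even.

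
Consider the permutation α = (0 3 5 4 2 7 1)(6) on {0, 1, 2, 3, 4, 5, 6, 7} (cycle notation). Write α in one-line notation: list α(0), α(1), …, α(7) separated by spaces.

3 0 7 5 2 4 6 1

Reading each image from the cycles: 0→3, 1→0, 2→7, 3→5, 4→2, 5→4, 6→6, 7→1.
So the one-line form is 3 0 7 5 2 4 6 1.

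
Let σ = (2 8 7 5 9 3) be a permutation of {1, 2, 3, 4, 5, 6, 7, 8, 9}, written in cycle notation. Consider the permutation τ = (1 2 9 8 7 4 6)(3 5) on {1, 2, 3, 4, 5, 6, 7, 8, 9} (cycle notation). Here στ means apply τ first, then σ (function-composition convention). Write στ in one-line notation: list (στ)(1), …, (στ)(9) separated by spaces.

For each element, apply τ then σ: 1 → 2 → 8; 2 → 9 → 3; 3 → 5 → 9; 4 → 6 → 6; 5 → 3 → 2; 6 → 1 → 1; 7 → 4 → 4; 8 → 7 → 5; 9 → 8 → 7.
So στ in one-line form is 8 3 9 6 2 1 4 5 7.

8 3 9 6 2 1 4 5 7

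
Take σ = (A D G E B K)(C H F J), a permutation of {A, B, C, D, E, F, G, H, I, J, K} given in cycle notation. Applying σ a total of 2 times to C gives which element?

F

C lies in the 4-cycle (C H F J).
Advancing 2 steps from C: C → H → F.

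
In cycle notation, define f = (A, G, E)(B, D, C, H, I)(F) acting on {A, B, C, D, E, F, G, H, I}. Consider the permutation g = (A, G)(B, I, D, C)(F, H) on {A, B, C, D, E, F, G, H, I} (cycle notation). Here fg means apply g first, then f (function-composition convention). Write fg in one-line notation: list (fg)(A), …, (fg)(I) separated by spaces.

(fg)(x) = f(g(x)). Computing each image: f(g(A)) = f(G) = E, f(g(B)) = f(I) = B, f(g(C)) = f(B) = D, f(g(D)) = f(C) = H, f(g(E)) = f(E) = A, f(g(F)) = f(H) = I, f(g(G)) = f(A) = G, f(g(H)) = f(F) = F, f(g(I)) = f(D) = C.
Hence fg = [E B D H A I G F C].

E B D H A I G F C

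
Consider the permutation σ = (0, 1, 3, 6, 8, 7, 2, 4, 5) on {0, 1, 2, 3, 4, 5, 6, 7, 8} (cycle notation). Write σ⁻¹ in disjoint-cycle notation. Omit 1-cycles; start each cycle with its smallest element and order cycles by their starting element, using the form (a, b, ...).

If σ sends a → b within a cycle, σ⁻¹ sends b → a; equivalently, reverse each cycle.
After reversing and putting each cycle's least element first, σ⁻¹ = (0, 5, 4, 2, 7, 8, 6, 3, 1).

(0, 5, 4, 2, 7, 8, 6, 3, 1)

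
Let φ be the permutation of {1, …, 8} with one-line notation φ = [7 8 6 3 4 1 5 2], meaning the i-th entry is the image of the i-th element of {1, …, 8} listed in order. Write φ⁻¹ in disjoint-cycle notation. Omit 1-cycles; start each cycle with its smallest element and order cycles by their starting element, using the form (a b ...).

The cycle decomposition of φ is (1 7 5 4 3 6)(2 8).
Reversing each cycle (and rotating so the smallest element leads) gives φ⁻¹ = (1 6 3 4 5 7)(2 8).

(1 6 3 4 5 7)(2 8)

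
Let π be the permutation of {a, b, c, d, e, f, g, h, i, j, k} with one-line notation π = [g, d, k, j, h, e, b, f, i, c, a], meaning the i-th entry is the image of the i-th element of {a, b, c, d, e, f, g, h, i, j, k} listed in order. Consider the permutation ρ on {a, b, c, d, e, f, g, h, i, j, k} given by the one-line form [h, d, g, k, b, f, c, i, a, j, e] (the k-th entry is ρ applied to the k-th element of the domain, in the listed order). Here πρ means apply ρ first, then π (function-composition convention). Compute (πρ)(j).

ρ(j) = j, then π(j) = c; composing gives (πρ)(j) = c.

c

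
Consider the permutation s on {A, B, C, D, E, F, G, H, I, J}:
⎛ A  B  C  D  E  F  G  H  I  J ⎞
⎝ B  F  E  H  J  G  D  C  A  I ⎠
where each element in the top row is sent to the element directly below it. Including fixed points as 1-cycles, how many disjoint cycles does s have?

1

The cycle decomposition is (A, B, F, G, D, H, C, E, J, I), which has 1 cycle (counting 1-cycles).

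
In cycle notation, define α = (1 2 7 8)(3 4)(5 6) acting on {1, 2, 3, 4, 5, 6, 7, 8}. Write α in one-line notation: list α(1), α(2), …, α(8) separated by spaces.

2 7 4 3 6 5 8 1

Image by image: 1↦2, 2↦7, 3↦4, 4↦3, 5↦6, 6↦5, 7↦8, 8↦1.
So the one-line form is 2 7 4 3 6 5 8 1.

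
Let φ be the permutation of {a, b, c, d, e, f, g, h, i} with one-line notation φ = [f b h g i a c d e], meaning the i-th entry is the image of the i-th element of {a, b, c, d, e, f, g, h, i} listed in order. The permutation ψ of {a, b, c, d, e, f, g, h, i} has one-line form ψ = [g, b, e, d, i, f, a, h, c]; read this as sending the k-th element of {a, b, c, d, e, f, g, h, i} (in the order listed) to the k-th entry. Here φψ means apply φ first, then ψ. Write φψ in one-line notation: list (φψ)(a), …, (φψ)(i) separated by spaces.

f b h a c g e d i

For each element, apply φ then ψ: a → f → f; b → b → b; c → h → h; d → g → a; e → i → c; f → a → g; g → c → e; h → d → d; i → e → i.
Collecting the images, φψ = [f b h a c g e d i].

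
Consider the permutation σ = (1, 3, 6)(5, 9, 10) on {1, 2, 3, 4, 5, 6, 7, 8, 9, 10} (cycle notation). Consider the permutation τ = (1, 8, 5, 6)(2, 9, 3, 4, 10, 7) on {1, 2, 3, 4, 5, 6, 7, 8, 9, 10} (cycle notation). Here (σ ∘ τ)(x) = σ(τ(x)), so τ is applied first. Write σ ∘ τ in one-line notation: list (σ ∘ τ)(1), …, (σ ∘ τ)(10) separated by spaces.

(σ ∘ τ)(x) = σ(τ(x)). Computing each image: σ(τ(1)) = σ(8) = 8, σ(τ(2)) = σ(9) = 10, σ(τ(3)) = σ(4) = 4, σ(τ(4)) = σ(10) = 5, σ(τ(5)) = σ(6) = 1, σ(τ(6)) = σ(1) = 3, σ(τ(7)) = σ(2) = 2, σ(τ(8)) = σ(5) = 9, σ(τ(9)) = σ(3) = 6, σ(τ(10)) = σ(7) = 7.
Hence σ ∘ τ = [8 10 4 5 1 3 2 9 6 7].

8 10 4 5 1 3 2 9 6 7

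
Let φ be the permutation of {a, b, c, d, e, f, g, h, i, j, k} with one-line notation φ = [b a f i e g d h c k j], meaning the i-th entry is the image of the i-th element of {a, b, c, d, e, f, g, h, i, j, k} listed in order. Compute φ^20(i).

i

Tracing i → c → … returns to i after 5 steps, so i lies in a 5-cycle (c f g d i).
Powers repeat with period 5 on this cycle, and 20 mod 5 = 0, so φ^20(i) = φ^0(i).
So φ^20(i) = i.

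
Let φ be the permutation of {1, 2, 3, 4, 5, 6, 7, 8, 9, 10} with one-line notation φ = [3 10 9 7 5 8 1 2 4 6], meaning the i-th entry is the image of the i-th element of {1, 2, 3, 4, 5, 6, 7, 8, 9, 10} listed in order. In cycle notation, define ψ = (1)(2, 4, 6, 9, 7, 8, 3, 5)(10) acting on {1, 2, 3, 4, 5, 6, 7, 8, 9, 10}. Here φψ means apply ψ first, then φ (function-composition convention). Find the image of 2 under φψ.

First apply ψ: ψ(2) = 4, then φ(4) = 7. Thus (φψ)(2) = 7.

7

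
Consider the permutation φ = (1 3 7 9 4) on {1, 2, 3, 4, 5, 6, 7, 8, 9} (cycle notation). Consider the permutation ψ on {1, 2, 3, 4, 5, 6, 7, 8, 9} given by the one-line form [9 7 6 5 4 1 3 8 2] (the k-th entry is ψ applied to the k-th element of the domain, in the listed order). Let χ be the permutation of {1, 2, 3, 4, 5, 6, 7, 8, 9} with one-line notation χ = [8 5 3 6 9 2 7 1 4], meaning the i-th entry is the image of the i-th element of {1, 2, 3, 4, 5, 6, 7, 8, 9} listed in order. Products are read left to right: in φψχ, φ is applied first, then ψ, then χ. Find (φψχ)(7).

(φψχ)(7) = χ(ψ(φ(7))). φ(7) = 9, then ψ(9) = 2, then χ(2) = 5, so the result is 5.

5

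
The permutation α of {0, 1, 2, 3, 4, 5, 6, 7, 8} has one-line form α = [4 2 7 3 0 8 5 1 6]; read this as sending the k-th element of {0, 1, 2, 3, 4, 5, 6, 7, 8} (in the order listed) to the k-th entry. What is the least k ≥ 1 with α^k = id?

6

Writing α as disjoint cycles, the cycle lengths are 3, 3, 2, 1.
Since disjoint cycles commute, ord(α) = lcm(3, 3, 2) = 6.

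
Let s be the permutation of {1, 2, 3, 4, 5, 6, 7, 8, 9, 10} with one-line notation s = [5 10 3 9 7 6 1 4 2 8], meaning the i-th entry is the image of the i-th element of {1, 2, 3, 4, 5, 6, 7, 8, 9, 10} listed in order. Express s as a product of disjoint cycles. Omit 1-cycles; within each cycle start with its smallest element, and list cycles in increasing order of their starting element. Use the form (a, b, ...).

Start at 1 and follow images: 1 → 5 → 7 → 1, giving the cycle (1, 5, 7).
Continuing from each remaining unvisited element yields (1, 5, 7)(2, 10, 8, 4, 9).

(1, 5, 7)(2, 10, 8, 4, 9)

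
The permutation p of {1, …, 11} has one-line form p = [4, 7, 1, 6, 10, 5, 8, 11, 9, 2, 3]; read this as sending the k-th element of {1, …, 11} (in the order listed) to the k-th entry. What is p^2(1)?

6

Tracing 1 → 4 → … returns to 1 after 10 steps, so 1 lies in a 10-cycle (1 4 6 5 10 2 7 8 11 3).
Stepping 2 places around the cycle: 1 → 4 → 6.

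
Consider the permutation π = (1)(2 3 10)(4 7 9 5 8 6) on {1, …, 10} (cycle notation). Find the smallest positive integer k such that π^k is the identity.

The cycle type of π is (6, 3, 1).
The order of π is the least common multiple of its cycle lengths: lcm(6, 3) = 6.

6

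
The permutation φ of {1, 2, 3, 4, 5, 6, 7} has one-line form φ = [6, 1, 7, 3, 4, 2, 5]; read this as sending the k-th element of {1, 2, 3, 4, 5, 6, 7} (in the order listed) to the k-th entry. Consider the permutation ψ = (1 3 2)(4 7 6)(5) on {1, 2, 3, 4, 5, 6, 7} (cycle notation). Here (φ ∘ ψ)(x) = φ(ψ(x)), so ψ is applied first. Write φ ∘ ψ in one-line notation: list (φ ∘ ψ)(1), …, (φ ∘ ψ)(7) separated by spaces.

Chase each element through ψ then φ: 1 → 3 → 7; 2 → 1 → 6; 3 → 2 → 1; 4 → 7 → 5; 5 → 5 → 4; 6 → 4 → 3; 7 → 6 → 2.
So φ ∘ ψ in one-line form is 7 6 1 5 4 3 2.

7 6 1 5 4 3 2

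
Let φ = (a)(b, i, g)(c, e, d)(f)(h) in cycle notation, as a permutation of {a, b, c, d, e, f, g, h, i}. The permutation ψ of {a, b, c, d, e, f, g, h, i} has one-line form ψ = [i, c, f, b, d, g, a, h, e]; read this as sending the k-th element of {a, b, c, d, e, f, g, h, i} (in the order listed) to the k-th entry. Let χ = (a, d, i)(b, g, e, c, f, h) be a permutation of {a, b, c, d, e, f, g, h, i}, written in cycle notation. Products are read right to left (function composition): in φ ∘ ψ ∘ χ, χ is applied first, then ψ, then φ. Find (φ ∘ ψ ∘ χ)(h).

e

Chase h: χ(h) = b; ψ(b) = c; φ(c) = e. Hence (φ ∘ ψ ∘ χ)(h) = e.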